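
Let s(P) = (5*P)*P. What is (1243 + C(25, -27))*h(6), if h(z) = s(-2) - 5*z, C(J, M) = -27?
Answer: -12160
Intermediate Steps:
s(P) = 5*P**2
h(z) = 20 - 5*z (h(z) = 5*(-2)**2 - 5*z = 5*4 - 5*z = 20 - 5*z)
(1243 + C(25, -27))*h(6) = (1243 - 27)*(20 - 5*6) = 1216*(20 - 30) = 1216*(-10) = -12160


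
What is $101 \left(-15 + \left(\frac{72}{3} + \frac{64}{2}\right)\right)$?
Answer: $4141$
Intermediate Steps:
$101 \left(-15 + \left(\frac{72}{3} + \frac{64}{2}\right)\right) = 101 \left(-15 + \left(72 \cdot \frac{1}{3} + 64 \cdot \frac{1}{2}\right)\right) = 101 \left(-15 + \left(24 + 32\right)\right) = 101 \left(-15 + 56\right) = 101 \cdot 41 = 4141$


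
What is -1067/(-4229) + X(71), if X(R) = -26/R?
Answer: -34197/300259 ≈ -0.11389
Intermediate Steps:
-1067/(-4229) + X(71) = -1067/(-4229) - 26/71 = -1067*(-1/4229) - 26*1/71 = 1067/4229 - 26/71 = -34197/300259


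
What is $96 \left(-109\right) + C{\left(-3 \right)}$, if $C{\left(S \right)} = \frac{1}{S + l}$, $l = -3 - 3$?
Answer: $- \frac{94177}{9} \approx -10464.0$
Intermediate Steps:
$l = -6$ ($l = -3 - 3 = -6$)
$C{\left(S \right)} = \frac{1}{-6 + S}$ ($C{\left(S \right)} = \frac{1}{S - 6} = \frac{1}{-6 + S}$)
$96 \left(-109\right) + C{\left(-3 \right)} = 96 \left(-109\right) + \frac{1}{-6 - 3} = -10464 + \frac{1}{-9} = -10464 - \frac{1}{9} = - \frac{94177}{9}$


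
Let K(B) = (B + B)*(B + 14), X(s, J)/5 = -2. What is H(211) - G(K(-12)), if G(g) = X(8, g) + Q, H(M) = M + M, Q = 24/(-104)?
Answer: 5619/13 ≈ 432.23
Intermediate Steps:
X(s, J) = -10 (X(s, J) = 5*(-2) = -10)
Q = -3/13 (Q = 24*(-1/104) = -3/13 ≈ -0.23077)
H(M) = 2*M
K(B) = 2*B*(14 + B) (K(B) = (2*B)*(14 + B) = 2*B*(14 + B))
G(g) = -133/13 (G(g) = -10 - 3/13 = -133/13)
H(211) - G(K(-12)) = 2*211 - 1*(-133/13) = 422 + 133/13 = 5619/13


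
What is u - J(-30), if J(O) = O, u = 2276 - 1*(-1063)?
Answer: 3369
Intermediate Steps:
u = 3339 (u = 2276 + 1063 = 3339)
u - J(-30) = 3339 - 1*(-30) = 3339 + 30 = 3369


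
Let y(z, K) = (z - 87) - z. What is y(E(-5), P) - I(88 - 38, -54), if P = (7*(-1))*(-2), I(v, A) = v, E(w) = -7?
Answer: -137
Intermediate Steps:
P = 14 (P = -7*(-2) = 14)
y(z, K) = -87 (y(z, K) = (-87 + z) - z = -87)
y(E(-5), P) - I(88 - 38, -54) = -87 - (88 - 38) = -87 - 1*50 = -87 - 50 = -137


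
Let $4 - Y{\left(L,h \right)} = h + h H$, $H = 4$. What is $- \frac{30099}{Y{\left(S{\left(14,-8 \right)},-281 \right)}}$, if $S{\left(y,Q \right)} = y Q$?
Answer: $- \frac{30099}{1409} \approx -21.362$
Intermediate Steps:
$S{\left(y,Q \right)} = Q y$
$Y{\left(L,h \right)} = 4 - 5 h$ ($Y{\left(L,h \right)} = 4 - \left(h + h 4\right) = 4 - \left(h + 4 h\right) = 4 - 5 h$)
$- \frac{30099}{Y{\left(S{\left(14,-8 \right)},-281 \right)}} = - \frac{30099}{4 - -1405} = - \frac{30099}{4 + 1405} = - \frac{30099}{1409}$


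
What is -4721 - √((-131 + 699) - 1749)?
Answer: -4721 - I*√1181 ≈ -4721.0 - 34.366*I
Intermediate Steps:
-4721 - √((-131 + 699) - 1749) = -4721 - √(568 - 1749) = -4721 - √(-1181) = -4721 - I*√1181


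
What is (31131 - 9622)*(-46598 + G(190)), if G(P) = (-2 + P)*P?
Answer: -233974902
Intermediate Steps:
G(P) = P*(-2 + P)
(31131 - 9622)*(-46598 + G(190)) = (31131 - 9622)*(-46598 + 190*(-2 + 190)) = 21509*(-46598 + 190*188) = 21509*(-46598 + 35720) = 21509*(-10878) = -233974902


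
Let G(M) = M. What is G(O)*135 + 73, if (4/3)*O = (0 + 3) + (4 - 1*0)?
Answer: 3127/4 ≈ 781.75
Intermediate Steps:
O = 21/4 (O = 3*((0 + 3) + (4 - 1*0))/4 = 3*(3 + (4 + 0))/4 = 3*(3 + 4)/4 = (¾)*7 = 21/4 ≈ 5.2500)
G(O)*135 + 73 = (21/4)*135 + 73 = 2835/4 + 73 = 3127/4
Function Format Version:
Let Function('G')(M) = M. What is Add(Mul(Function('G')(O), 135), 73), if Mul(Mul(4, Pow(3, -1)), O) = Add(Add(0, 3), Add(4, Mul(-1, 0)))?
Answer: Rational(3127, 4) ≈ 781.75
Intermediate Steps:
O = Rational(21, 4) (O = Mul(Rational(3, 4), Add(Add(0, 3), Add(4, Mul(-1, 0)))) = Mul(Rational(3, 4), Add(3, Add(4, 0))) = Mul(Rational(3, 4), Add(3, 4)) = Mul(Rational(3, 4), 7) = Rational(21, 4) ≈ 5.2500)
Add(Mul(Function('G')(O), 135), 73) = Add(Mul(Rational(21, 4), 135), 73) = Add(Rational(2835, 4), 73) = Rational(3127, 4)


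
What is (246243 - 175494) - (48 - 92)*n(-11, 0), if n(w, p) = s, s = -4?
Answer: 70573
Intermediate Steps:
n(w, p) = -4
(246243 - 175494) - (48 - 92)*n(-11, 0) = (246243 - 175494) - (48 - 92)*(-4) = 70749 - (-44)*(-4) = 70749 - 1*176 = 70749 - 176 = 70573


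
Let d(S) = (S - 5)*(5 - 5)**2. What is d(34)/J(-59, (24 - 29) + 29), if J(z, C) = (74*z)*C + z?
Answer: 0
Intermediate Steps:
J(z, C) = z + 74*C*z (J(z, C) = 74*C*z + z = z + 74*C*z)
d(S) = 0 (d(S) = (-5 + S)*0**2 = (-5 + S)*0 = 0)
d(34)/J(-59, (24 - 29) + 29) = 0/((-59*(1 + 74*((24 - 29) + 29)))) = 0/((-59*(1 + 74*(-5 + 29)))) = 0/((-59*(1 + 74*24))) = 0/((-59*(1 + 1776))) = 0/((-59*1777)) = 0/(-104843) = 0*(-1/104843) = 0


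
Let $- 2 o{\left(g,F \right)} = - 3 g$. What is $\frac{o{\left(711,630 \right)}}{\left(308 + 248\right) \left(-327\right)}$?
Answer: $- \frac{711}{121208} \approx -0.0058659$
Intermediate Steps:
$o{\left(g,F \right)} = \frac{3 g}{2}$ ($o{\left(g,F \right)} = - \frac{\left(-3\right) g}{2} = \frac{3 g}{2}$)
$\frac{o{\left(711,630 \right)}}{\left(308 + 248\right) \left(-327\right)} = \frac{\frac{3}{2} \cdot 711}{\left(308 + 248\right) \left(-327\right)} = \frac{2133}{2 \cdot 556 \left(-327\right)} = \frac{2133}{2 \left(-181812\right)} = \frac{2133}{2} \left(- \frac{1}{181812}\right) = - \frac{711}{121208}$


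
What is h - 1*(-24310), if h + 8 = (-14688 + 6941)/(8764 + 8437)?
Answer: 418010955/17201 ≈ 24302.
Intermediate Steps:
h = -145355/17201 (h = -8 + (-14688 + 6941)/(8764 + 8437) = -8 - 7747/17201 = -145355/17201 ≈ -8.4504)
h - 1*(-24310) = -145355/17201 - 1*(-24310) = -145355/17201 + 24310 = 418010955/17201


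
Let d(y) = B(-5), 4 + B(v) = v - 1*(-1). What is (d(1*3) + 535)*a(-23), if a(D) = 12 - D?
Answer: 18445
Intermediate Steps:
B(v) = -3 + v (B(v) = -4 + (v - 1*(-1)) = -4 + (v + 1) = -4 + (1 + v) = -3 + v)
d(y) = -8 (d(y) = -3 - 5 = -8)
(d(1*3) + 535)*a(-23) = (-8 + 535)*(12 - 1*(-23)) = 527*(12 + 23) = 527*35 = 18445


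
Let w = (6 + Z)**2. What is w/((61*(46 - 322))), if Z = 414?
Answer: -14700/1403 ≈ -10.478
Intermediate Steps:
w = 176400 (w = (6 + 414)**2 = 420**2 = 176400)
w/((61*(46 - 322))) = 176400/((61*(46 - 322))) = 176400/((61*(-276))) = 176400/(-16836) = 176400*(-1/16836) = -14700/1403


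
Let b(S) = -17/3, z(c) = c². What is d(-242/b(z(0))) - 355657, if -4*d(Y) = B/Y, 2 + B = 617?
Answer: -344279461/968 ≈ -3.5566e+5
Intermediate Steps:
B = 615 (B = -2 + 617 = 615)
b(S) = -17/3 (b(S) = -17*⅓ = -17/3)
d(Y) = -615/(4*Y)
d(-242/b(z(0))) - 355657 = -615/(4*((-242/(-17/3)))) - 355657 = -615/(4*((-242*(-3/17)))) - 355657 = -615/(4*726/17) - 355657 = -615/4*17/726 - 355657 = -3485/968 - 355657 = -344279461/968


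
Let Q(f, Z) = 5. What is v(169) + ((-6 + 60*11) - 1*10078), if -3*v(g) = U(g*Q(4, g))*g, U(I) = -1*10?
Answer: -26582/3 ≈ -8860.7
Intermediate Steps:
U(I) = -10
v(g) = 10*g/3 (v(g) = -(-10)*g/3 = 10*g/3)
v(169) + ((-6 + 60*11) - 1*10078) = (10/3)*169 + ((-6 + 60*11) - 1*10078) = 1690/3 + ((-6 + 660) - 10078) = 1690/3 + (654 - 10078) = 1690/3 - 9424 = -26582/3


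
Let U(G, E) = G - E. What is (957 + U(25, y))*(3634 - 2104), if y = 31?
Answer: 1455030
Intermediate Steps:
(957 + U(25, y))*(3634 - 2104) = (957 + (25 - 1*31))*(3634 - 2104) = (957 + (25 - 31))*1530 = (957 - 6)*1530 = 951*1530 = 1455030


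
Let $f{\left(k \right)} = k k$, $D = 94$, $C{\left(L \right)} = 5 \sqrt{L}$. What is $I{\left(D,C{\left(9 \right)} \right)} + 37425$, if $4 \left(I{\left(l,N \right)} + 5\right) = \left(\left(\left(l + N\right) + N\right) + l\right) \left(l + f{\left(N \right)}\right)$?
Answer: $\frac{109611}{2} \approx 54806.0$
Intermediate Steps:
$f{\left(k \right)} = k^{2}$
$I{\left(l,N \right)} = -5 + \frac{\left(l + N^{2}\right) \left(2 N + 2 l\right)}{4}$ ($I{\left(l,N \right)} = -5 + \frac{\left(\left(\left(l + N\right) + N\right) + l\right) \left(l + N^{2}\right)}{4} = -5 + \frac{\left(\left(\left(N + l\right) + N\right) + l\right) \left(l + N^{2}\right)}{4} = -5 + \frac{\left(\left(l + 2 N\right) + l\right) \left(l + N^{2}\right)}{4} = -5 + \frac{\left(2 N + 2 l\right) \left(l + N^{2}\right)}{4} = -5 + \frac{\left(l + N^{2}\right) \left(2 N + 2 l\right)}{4}$)
$I{\left(D,C{\left(9 \right)} \right)} + 37425 = \left(-5 + \frac{\left(5 \sqrt{9}\right)^{3}}{2} + \frac{94^{2}}{2} + \frac{1}{2} \cdot 5 \sqrt{9} \cdot 94 + \frac{1}{2} \cdot 94 \left(5 \sqrt{9}\right)^{2}\right) + 37425 = \left(-5 + \frac{\left(5 \cdot 3\right)^{3}}{2} + \frac{1}{2} \cdot 8836 + \frac{1}{2} \cdot 5 \cdot 3 \cdot 94 + \frac{1}{2} \cdot 94 \left(5 \cdot 3\right)^{2}\right) + 37425 = \left(-5 + \frac{15^{3}}{2} + 4418 + \frac{1}{2} \cdot 15 \cdot 94 + \frac{1}{2} \cdot 94 \cdot 15^{2}\right) + 37425 = \left(-5 + \frac{1}{2} \cdot 3375 + 4418 + 705 + \frac{1}{2} \cdot 94 \cdot 225\right) + 37425 = \left(-5 + \frac{3375}{2} + 4418 + 705 + 10575\right) + 37425 = \frac{34761}{2} + 37425 = \frac{109611}{2}$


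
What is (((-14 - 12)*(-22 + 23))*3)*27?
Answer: -2106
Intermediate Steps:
(((-14 - 12)*(-22 + 23))*3)*27 = (-26*1*3)*27 = -26*3*27 = -78*27 = -2106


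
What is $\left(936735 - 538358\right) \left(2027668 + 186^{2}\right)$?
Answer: $821558545528$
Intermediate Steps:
$\left(936735 - 538358\right) \left(2027668 + 186^{2}\right) = 398377 \left(2027668 + 34596\right) = 398377 \cdot 2062264 = 821558545528$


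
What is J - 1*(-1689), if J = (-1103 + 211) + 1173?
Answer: 1970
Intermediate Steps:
J = 281 (J = -892 + 1173 = 281)
J - 1*(-1689) = 281 - 1*(-1689) = 281 + 1689 = 1970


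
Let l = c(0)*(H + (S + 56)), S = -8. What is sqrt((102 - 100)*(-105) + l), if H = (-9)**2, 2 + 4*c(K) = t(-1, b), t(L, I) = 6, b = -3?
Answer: 9*I ≈ 9.0*I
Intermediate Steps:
c(K) = 1 (c(K) = -1/2 + (1/4)*6 = -1/2 + 3/2 = 1)
H = 81
l = 129 (l = 1*(81 + (-8 + 56)) = 1*(81 + 48) = 1*129 = 129)
sqrt((102 - 100)*(-105) + l) = sqrt((102 - 100)*(-105) + 129) = sqrt(2*(-105) + 129) = sqrt(-210 + 129) = sqrt(-81) = 9*I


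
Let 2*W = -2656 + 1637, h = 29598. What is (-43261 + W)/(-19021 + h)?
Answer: -87541/21154 ≈ -4.1383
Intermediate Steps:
W = -1019/2 (W = (-2656 + 1637)/2 = (1/2)*(-1019) = -1019/2 ≈ -509.50)
(-43261 + W)/(-19021 + h) = (-43261 - 1019/2)/(-19021 + 29598) = -87541/2/10577 = -87541/2*1/10577 = -87541/21154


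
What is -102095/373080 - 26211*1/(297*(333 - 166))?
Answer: -329835773/411208776 ≈ -0.80211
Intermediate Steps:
-102095/373080 - 26211*1/(297*(333 - 166)) = -102095*1/373080 - 26211/(297*167) = -20419/74616 - 26211/49599 = -20419/74616 - 26211*1/49599 = -20419/74616 - 8737/16533 = -329835773/411208776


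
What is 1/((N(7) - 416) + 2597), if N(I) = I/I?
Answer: 1/2182 ≈ 0.00045829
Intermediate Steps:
N(I) = 1
1/((N(7) - 416) + 2597) = 1/((1 - 416) + 2597) = 1/(-415 + 2597) = 1/2182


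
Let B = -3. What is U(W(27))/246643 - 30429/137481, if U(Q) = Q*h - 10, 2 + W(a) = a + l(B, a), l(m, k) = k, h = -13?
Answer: -2533137271/11302908761 ≈ -0.22411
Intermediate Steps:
W(a) = -2 + 2*a (W(a) = -2 + (a + a) = -2 + 2*a)
U(Q) = -10 - 13*Q (U(Q) = Q*(-13) - 10 = -13*Q - 10 = -10 - 13*Q)
U(W(27))/246643 - 30429/137481 = (-10 - 13*(-2 + 2*27))/246643 - 30429/137481 = (-10 - 13*(-2 + 54))*(1/246643) - 30429*1/137481 = (-10 - 13*52)*(1/246643) - 10143/45827 = (-10 - 676)*(1/246643) - 10143/45827 = -686*1/246643 - 10143/45827 = -686/246643 - 10143/45827 = -2533137271/11302908761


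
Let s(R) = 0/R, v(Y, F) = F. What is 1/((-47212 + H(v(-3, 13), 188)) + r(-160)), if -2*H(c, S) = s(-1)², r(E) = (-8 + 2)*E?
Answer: -1/46252 ≈ -2.1621e-5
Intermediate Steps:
r(E) = -6*E
s(R) = 0
H(c, S) = 0 (H(c, S) = -½*0² = -½*0 = 0)
1/((-47212 + H(v(-3, 13), 188)) + r(-160)) = 1/((-47212 + 0) - 6*(-160)) = 1/(-47212 + 960) = 1/(-46252) = -1/46252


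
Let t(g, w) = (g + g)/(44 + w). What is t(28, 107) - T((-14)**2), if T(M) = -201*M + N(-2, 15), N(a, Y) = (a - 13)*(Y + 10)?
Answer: 6005477/151 ≈ 39771.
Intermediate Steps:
N(a, Y) = (-13 + a)*(10 + Y)
T(M) = -375 - 201*M (T(M) = -201*M + (-130 - 13*15 + 10*(-2) + 15*(-2)) = -201*M + (-130 - 195 - 20 - 30) = -201*M - 375 = -375 - 201*M)
t(g, w) = 2*g/(44 + w) (t(g, w) = (2*g)/(44 + w) = 2*g/(44 + w))
t(28, 107) - T((-14)**2) = 2*28/(44 + 107) - (-375 - 201*(-14)**2) = 2*28/151 - (-375 - 201*196) = 2*28*(1/151) - (-375 - 39396) = 56/151 - 1*(-39771) = 56/151 + 39771 = 6005477/151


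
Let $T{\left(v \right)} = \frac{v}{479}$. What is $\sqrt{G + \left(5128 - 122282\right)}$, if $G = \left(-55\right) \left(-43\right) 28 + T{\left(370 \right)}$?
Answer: $\frac{2 i \sqrt{2921542666}}{479} \approx 225.68 i$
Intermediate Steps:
$T{\left(v \right)} = \frac{v}{479}$ ($T{\left(v \right)} = v \frac{1}{479} = \frac{v}{479}$)
$G = \frac{31719750}{479}$ ($G = \left(-55\right) \left(-43\right) 28 + \frac{1}{479} \cdot 370 = 2365 \cdot 28 + \frac{370}{479} = 66220 + \frac{370}{479} = \frac{31719750}{479} \approx 66221.0$)
$\sqrt{G + \left(5128 - 122282\right)} = \sqrt{\frac{31719750}{479} + \left(5128 - 122282\right)} = \sqrt{\frac{31719750}{479} - 117154} = \sqrt{- \frac{24397016}{479}} = \frac{2 i \sqrt{2921542666}}{479}$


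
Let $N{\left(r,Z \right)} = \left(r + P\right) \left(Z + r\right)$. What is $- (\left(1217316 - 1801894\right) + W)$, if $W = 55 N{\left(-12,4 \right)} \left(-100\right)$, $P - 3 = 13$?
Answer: $408578$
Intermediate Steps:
$P = 16$ ($P = 3 + 13 = 16$)
$N{\left(r,Z \right)} = \left(16 + r\right) \left(Z + r\right)$ ($N{\left(r,Z \right)} = \left(r + 16\right) \left(Z + r\right) = \left(16 + r\right) \left(Z + r\right)$)
$W = 176000$ ($W = 55 \left(\left(-12\right)^{2} + 16 \cdot 4 + 16 \left(-12\right) + 4 \left(-12\right)\right) \left(-100\right) = 55 \left(144 + 64 - 192 - 48\right) \left(-100\right) = 55 \left(-32\right) \left(-100\right) = \left(-1760\right) \left(-100\right) = 176000$)
$- (\left(1217316 - 1801894\right) + W) = - (\left(1217316 - 1801894\right) + 176000) = - (-584578 + 176000) = \left(-1\right) \left(-408578\right) = 408578$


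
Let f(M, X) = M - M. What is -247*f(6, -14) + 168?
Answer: 168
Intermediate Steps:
f(M, X) = 0
-247*f(6, -14) + 168 = -247*0 + 168 = 0 + 168 = 168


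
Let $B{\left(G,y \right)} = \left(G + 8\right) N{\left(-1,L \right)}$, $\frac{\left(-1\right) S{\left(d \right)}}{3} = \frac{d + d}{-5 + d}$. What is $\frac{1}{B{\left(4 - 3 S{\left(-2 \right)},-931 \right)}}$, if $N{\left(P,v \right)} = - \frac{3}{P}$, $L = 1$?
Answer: $\frac{7}{360} \approx 0.019444$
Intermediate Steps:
$S{\left(d \right)} = - \frac{6 d}{-5 + d}$ ($S{\left(d \right)} = - 3 \frac{d + d}{-5 + d} = - 3 \frac{2 d}{-5 + d} = - \frac{6 d}{-5 + d}$)
$B{\left(G,y \right)} = 24 + 3 G$ ($B{\left(G,y \right)} = \left(G + 8\right) \left(- \frac{3}{-1}\right) = \left(8 + G\right) \left(\left(-3\right) \left(-1\right)\right) = \left(8 + G\right) 3 = 24 + 3 G$)
$\frac{1}{B{\left(4 - 3 S{\left(-2 \right)},-931 \right)}} = \frac{1}{24 + 3 \left(4 - 3 \left(\left(-6\right) \left(-2\right) \frac{1}{-5 - 2}\right)\right)} = \frac{1}{24 + 3 \left(4 - 3 \left(\left(-6\right) \left(-2\right) \frac{1}{-7}\right)\right)} = \frac{1}{24 + 3 \left(4 - 3 \left(\left(-6\right) \left(-2\right) \left(- \frac{1}{7}\right)\right)\right)} = \frac{1}{24 + 3 \left(4 - - \frac{36}{7}\right)} = \frac{1}{24 + 3 \left(4 + \frac{36}{7}\right)} = \frac{1}{24 + 3 \cdot \frac{64}{7}} = \frac{1}{24 + \frac{192}{7}} = \frac{1}{\frac{360}{7}} = \frac{7}{360}$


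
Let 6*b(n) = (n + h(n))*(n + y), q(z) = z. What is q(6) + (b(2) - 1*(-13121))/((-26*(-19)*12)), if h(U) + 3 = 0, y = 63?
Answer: 292069/35568 ≈ 8.2116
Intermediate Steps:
h(U) = -3 (h(U) = -3 + 0 = -3)
b(n) = (-3 + n)*(63 + n)/6 (b(n) = ((n - 3)*(n + 63))/6 = ((-3 + n)*(63 + n))/6 = (-3 + n)*(63 + n)/6)
q(6) + (b(2) - 1*(-13121))/((-26*(-19)*12)) = 6 + ((-63/2 + 10*2 + (1/6)*2**2) - 1*(-13121))/((-26*(-19)*12)) = 6 + ((-63/2 + 20 + (1/6)*4) + 13121)/((494*12)) = 6 + ((-63/2 + 20 + 2/3) + 13121)/5928 = 6 + (-65/6 + 13121)*(1/5928) = 6 + (78661/6)*(1/5928) = 6 + 78661/35568 = 292069/35568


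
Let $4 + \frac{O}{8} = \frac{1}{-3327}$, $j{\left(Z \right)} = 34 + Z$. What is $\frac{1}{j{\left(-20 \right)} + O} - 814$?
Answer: $- \frac{48757043}{59894} \approx -814.06$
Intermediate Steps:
$O = - \frac{106472}{3327}$ ($O = -32 + \frac{8}{-3327} = -32 + 8 \left(- \frac{1}{3327}\right) = -32 - \frac{8}{3327} = - \frac{106472}{3327} \approx -32.002$)
$\frac{1}{j{\left(-20 \right)} + O} - 814 = \frac{1}{\left(34 - 20\right) - \frac{106472}{3327}} - 814 = \frac{1}{14 - \frac{106472}{3327}} - 814 = \frac{1}{- \frac{59894}{3327}} - 814 = - \frac{3327}{59894} - 814 = - \frac{48757043}{59894}$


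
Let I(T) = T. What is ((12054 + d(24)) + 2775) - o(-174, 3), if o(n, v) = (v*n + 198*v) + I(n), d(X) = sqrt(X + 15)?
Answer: 14931 + sqrt(39) ≈ 14937.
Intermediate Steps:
d(X) = sqrt(15 + X)
o(n, v) = n + 198*v + n*v (o(n, v) = (v*n + 198*v) + n = (n*v + 198*v) + n = (198*v + n*v) + n = n + 198*v + n*v)
((12054 + d(24)) + 2775) - o(-174, 3) = ((12054 + sqrt(15 + 24)) + 2775) - (-174 + 198*3 - 174*3) = ((12054 + sqrt(39)) + 2775) - (-174 + 594 - 522) = (14829 + sqrt(39)) - 1*(-102) = (14829 + sqrt(39)) + 102 = 14931 + sqrt(39)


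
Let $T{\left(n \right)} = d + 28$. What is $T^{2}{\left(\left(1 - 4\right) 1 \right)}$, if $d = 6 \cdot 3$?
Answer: $2116$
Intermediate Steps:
$d = 18$
$T{\left(n \right)} = 46$ ($T{\left(n \right)} = 18 + 28 = 46$)
$T^{2}{\left(\left(1 - 4\right) 1 \right)} = 46^{2} = 2116$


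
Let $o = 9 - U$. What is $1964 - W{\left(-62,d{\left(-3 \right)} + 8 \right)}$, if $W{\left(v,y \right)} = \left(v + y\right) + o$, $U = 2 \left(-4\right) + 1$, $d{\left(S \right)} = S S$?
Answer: $1993$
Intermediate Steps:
$d{\left(S \right)} = S^{2}$
$U = -7$ ($U = -8 + 1 = -7$)
$o = 16$ ($o = 9 - -7 = 9 + 7 = 16$)
$W{\left(v,y \right)} = 16 + v + y$ ($W{\left(v,y \right)} = \left(v + y\right) + 16 = 16 + v + y$)
$1964 - W{\left(-62,d{\left(-3 \right)} + 8 \right)} = 1964 - \left(16 - 62 + \left(\left(-3\right)^{2} + 8\right)\right) = 1964 - \left(16 - 62 + \left(9 + 8\right)\right) = 1964 - \left(16 - 62 + 17\right) = 1964 - -29 = 1964 + 29 = 1993$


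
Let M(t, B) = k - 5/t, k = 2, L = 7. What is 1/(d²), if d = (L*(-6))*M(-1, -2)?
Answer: 1/86436 ≈ 1.1569e-5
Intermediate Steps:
M(t, B) = 2 - 5/t
d = -294 (d = (7*(-6))*(2 - 5/(-1)) = -42*(2 - 5*(-1)) = -42*(2 + 5) = -42*7 = -294)
1/(d²) = 1/((-294)²) = 1/86436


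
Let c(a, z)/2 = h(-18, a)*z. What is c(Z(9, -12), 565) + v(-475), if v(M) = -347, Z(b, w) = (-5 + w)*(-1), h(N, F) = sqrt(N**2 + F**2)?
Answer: -347 + 1130*sqrt(613) ≈ 27631.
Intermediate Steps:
h(N, F) = sqrt(F**2 + N**2)
Z(b, w) = 5 - w
c(a, z) = 2*z*sqrt(324 + a**2) (c(a, z) = 2*(sqrt(a**2 + (-18)**2)*z) = 2*(sqrt(a**2 + 324)*z) = 2*(sqrt(324 + a**2)*z) = 2*(z*sqrt(324 + a**2)) = 2*z*sqrt(324 + a**2))
c(Z(9, -12), 565) + v(-475) = 2*565*sqrt(324 + (5 - 1*(-12))**2) - 347 = 2*565*sqrt(324 + (5 + 12)**2) - 347 = 2*565*sqrt(324 + 17**2) - 347 = 2*565*sqrt(324 + 289) - 347 = 2*565*sqrt(613) - 347 = 1130*sqrt(613) - 347 = -347 + 1130*sqrt(613)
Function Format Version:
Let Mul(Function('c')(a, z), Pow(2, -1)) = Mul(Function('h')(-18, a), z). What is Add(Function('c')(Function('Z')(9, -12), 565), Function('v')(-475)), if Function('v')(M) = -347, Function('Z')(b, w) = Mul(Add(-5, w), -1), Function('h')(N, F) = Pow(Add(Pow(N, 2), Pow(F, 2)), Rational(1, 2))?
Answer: Add(-347, Mul(1130, Pow(613, Rational(1, 2)))) ≈ 27631.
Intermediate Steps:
Function('h')(N, F) = Pow(Add(Pow(F, 2), Pow(N, 2)), Rational(1, 2))
Function('Z')(b, w) = Add(5, Mul(-1, w))
Function('c')(a, z) = Mul(2, z, Pow(Add(324, Pow(a, 2)), Rational(1, 2))) (Function('c')(a, z) = Mul(2, Mul(Pow(Add(Pow(a, 2), Pow(-18, 2)), Rational(1, 2)), z)) = Mul(2, Mul(Pow(Add(Pow(a, 2), 324), Rational(1, 2)), z)) = Mul(2, Mul(Pow(Add(324, Pow(a, 2)), Rational(1, 2)), z)) = Mul(2, Mul(z, Pow(Add(324, Pow(a, 2)), Rational(1, 2)))) = Mul(2, z, Pow(Add(324, Pow(a, 2)), Rational(1, 2))))
Add(Function('c')(Function('Z')(9, -12), 565), Function('v')(-475)) = Add(Mul(2, 565, Pow(Add(324, Pow(Add(5, Mul(-1, -12)), 2)), Rational(1, 2))), -347) = Add(Mul(2, 565, Pow(Add(324, Pow(Add(5, 12), 2)), Rational(1, 2))), -347) = Add(Mul(2, 565, Pow(Add(324, Pow(17, 2)), Rational(1, 2))), -347) = Add(Mul(2, 565, Pow(Add(324, 289), Rational(1, 2))), -347) = Add(Mul(2, 565, Pow(613, Rational(1, 2))), -347) = Add(Mul(1130, Pow(613, Rational(1, 2))), -347) = Add(-347, Mul(1130, Pow(613, Rational(1, 2))))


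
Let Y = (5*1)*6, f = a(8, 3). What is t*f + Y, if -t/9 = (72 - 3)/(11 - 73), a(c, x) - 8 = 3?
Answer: 8691/62 ≈ 140.18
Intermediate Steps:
a(c, x) = 11 (a(c, x) = 8 + 3 = 11)
f = 11
t = 621/62 (t = -9*(72 - 3)/(11 - 73) = -621/(-62) = -621*(-1)/62 = -9*(-69/62) = 621/62 ≈ 10.016)
Y = 30 (Y = 5*6 = 30)
t*f + Y = (621/62)*11 + 30 = 6831/62 + 30 = 8691/62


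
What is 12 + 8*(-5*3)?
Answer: -108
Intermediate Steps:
12 + 8*(-5*3) = 12 + 8*(-1*15) = 12 + 8*(-15) = 12 - 120 = -108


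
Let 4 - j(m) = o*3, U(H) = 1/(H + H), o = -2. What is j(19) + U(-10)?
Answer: 199/20 ≈ 9.9500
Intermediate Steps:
U(H) = 1/(2*H)
j(m) = 10 (j(m) = 4 - (-2)*3 = 4 - 1*(-6) = 4 + 6 = 10)
j(19) + U(-10) = 10 + (½)/(-10) = 10 + (½)*(-⅒) = 10 - 1/20 = 199/20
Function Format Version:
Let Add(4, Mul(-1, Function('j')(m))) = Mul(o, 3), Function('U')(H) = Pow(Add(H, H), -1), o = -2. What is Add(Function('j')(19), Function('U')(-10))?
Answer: Rational(199, 20) ≈ 9.9500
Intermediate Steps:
Function('U')(H) = Mul(Rational(1, 2), Pow(H, -1)) (Function('U')(H) = Pow(Mul(2, H), -1) = Mul(Rational(1, 2), Pow(H, -1)))
Function('j')(m) = 10 (Function('j')(m) = Add(4, Mul(-1, Mul(-2, 3))) = Add(4, Mul(-1, -6)) = Add(4, 6) = 10)
Add(Function('j')(19), Function('U')(-10)) = Add(10, Mul(Rational(1, 2), Pow(-10, -1))) = Add(10, Mul(Rational(1, 2), Rational(-1, 10))) = Add(10, Rational(-1, 20)) = Rational(199, 20)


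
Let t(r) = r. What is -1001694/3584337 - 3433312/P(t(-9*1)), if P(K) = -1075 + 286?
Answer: 4101785632526/942680631 ≈ 4351.2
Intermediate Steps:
P(K) = -789
-1001694/3584337 - 3433312/P(t(-9*1)) = -1001694/3584337 - 3433312/(-789) = -1001694*1/3584337 - 3433312*(-1/789) = -333898/1194779 + 3433312/789 = 4101785632526/942680631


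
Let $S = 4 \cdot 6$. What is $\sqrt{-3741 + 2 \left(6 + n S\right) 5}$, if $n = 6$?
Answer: $3 i \sqrt{249} \approx 47.339 i$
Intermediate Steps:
$S = 24$
$\sqrt{-3741 + 2 \left(6 + n S\right) 5} = \sqrt{-3741 + 2 \left(6 + 6 \cdot 24\right) 5} = \sqrt{-3741 + 2 \left(6 + 144\right) 5} = \sqrt{-3741 + 2 \cdot 150 \cdot 5} = \sqrt{-3741 + 300 \cdot 5} = \sqrt{-3741 + 1500} = \sqrt{-2241} = 3 i \sqrt{249}$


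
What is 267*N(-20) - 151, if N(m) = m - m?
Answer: -151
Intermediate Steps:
N(m) = 0
267*N(-20) - 151 = 267*0 - 151 = 0 - 151 = -151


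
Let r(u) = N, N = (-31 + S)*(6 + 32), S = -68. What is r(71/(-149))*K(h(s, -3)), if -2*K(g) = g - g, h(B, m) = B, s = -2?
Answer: 0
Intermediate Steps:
K(g) = 0 (K(g) = -(g - g)/2 = -1/2*0 = 0)
N = -3762 (N = (-31 - 68)*(6 + 32) = -99*38 = -3762)
r(u) = -3762
r(71/(-149))*K(h(s, -3)) = -3762*0 = 0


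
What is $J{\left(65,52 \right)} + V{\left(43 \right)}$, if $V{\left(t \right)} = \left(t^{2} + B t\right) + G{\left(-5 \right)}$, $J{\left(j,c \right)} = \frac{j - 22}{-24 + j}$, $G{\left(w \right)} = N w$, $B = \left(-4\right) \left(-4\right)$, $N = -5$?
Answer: $\frac{105085}{41} \approx 2563.0$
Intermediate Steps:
$B = 16$
$G{\left(w \right)} = - 5 w$
$J{\left(j,c \right)} = \frac{-22 + j}{-24 + j}$
$V{\left(t \right)} = 25 + t^{2} + 16 t$ ($V{\left(t \right)} = \left(t^{2} + 16 t\right) - -25 = \left(t^{2} + 16 t\right) + 25 = 25 + t^{2} + 16 t$)
$J{\left(65,52 \right)} + V{\left(43 \right)} = \frac{-22 + 65}{-24 + 65} + \left(25 + 43^{2} + 16 \cdot 43\right) = \frac{1}{41} \cdot 43 + \left(25 + 1849 + 688\right) = \frac{1}{41} \cdot 43 + 2562 = \frac{43}{41} + 2562 = \frac{105085}{41}$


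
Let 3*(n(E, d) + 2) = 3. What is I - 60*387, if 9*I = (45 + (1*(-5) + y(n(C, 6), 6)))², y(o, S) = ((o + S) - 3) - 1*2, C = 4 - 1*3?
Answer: -207380/9 ≈ -23042.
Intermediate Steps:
C = 1 (C = 4 - 3 = 1)
n(E, d) = -1 (n(E, d) = -2 + (⅓)*3 = -2 + 1 = -1)
y(o, S) = -5 + S + o (y(o, S) = ((S + o) - 3) - 2 = (-3 + S + o) - 2 = -5 + S + o)
I = 1600/9 (I = (45 + (1*(-5) + (-5 + 6 - 1)))²/9 = (45 + (-5 + 0))²/9 = (45 - 5)²/9 = (⅑)*40² = (⅑)*1600 = 1600/9 ≈ 177.78)
I - 60*387 = 1600/9 - 60*387 = 1600/9 - 1*23220 = 1600/9 - 23220 = -207380/9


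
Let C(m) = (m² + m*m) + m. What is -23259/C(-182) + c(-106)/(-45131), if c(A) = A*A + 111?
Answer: -599784277/993874882 ≈ -0.60348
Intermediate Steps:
C(m) = m + 2*m² (C(m) = (m² + m²) + m = 2*m² + m = m + 2*m²)
c(A) = 111 + A² (c(A) = A² + 111 = 111 + A²)
-23259/C(-182) + c(-106)/(-45131) = -23259*(-1/(182*(1 + 2*(-182)))) + (111 + (-106)²)/(-45131) = -23259*(-1/(182*(1 - 364))) + (111 + 11236)*(-1/45131) = -23259/((-182*(-363))) + 11347*(-1/45131) = -23259/66066 - 11347/45131 = -23259*1/66066 - 11347/45131 = -7753/22022 - 11347/45131 = -599784277/993874882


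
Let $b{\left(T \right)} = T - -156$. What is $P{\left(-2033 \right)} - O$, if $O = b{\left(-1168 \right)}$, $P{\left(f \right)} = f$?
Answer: $-1021$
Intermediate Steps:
$b{\left(T \right)} = 156 + T$ ($b{\left(T \right)} = T + 156 = 156 + T$)
$O = -1012$ ($O = 156 - 1168 = -1012$)
$P{\left(-2033 \right)} - O = -2033 - -1012 = -2033 + 1012 = -1021$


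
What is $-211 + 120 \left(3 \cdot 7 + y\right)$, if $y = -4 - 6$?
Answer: $1109$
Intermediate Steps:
$y = -10$ ($y = -4 - 6 = -10$)
$-211 + 120 \left(3 \cdot 7 + y\right) = -211 + 120 \left(3 \cdot 7 - 10\right) = -211 + 120 \left(21 - 10\right) = -211 + 120 \cdot 11 = -211 + 1320 = 1109$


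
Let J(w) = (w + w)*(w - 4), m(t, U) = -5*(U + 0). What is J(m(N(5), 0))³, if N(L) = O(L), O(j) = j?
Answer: 0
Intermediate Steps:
N(L) = L
m(t, U) = -5*U
J(w) = 2*w*(-4 + w) (J(w) = (2*w)*(-4 + w) = 2*w*(-4 + w))
J(m(N(5), 0))³ = (2*(-5*0)*(-4 - 5*0))³ = (2*0*(-4 + 0))³ = (2*0*(-4))³ = 0³ = 0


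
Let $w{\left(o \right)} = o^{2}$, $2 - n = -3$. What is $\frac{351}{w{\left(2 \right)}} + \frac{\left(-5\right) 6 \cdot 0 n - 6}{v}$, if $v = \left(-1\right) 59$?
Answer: $\frac{20733}{236} \approx 87.852$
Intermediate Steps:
$n = 5$ ($n = 2 - -3 = 2 + 3 = 5$)
$v = -59$
$\frac{351}{w{\left(2 \right)}} + \frac{\left(-5\right) 6 \cdot 0 n - 6}{v} = \frac{351}{2^{2}} + \frac{\left(-5\right) 6 \cdot 0 \cdot 5 - 6}{-59} = \frac{351}{4} + \left(\left(-30\right) 0 \cdot 5 - 6\right) \left(- \frac{1}{59}\right) = 351 \cdot \frac{1}{4} + \left(0 \cdot 5 - 6\right) \left(- \frac{1}{59}\right) = \frac{351}{4} + \left(0 - 6\right) \left(- \frac{1}{59}\right) = \frac{351}{4} - - \frac{6}{59} = \frac{351}{4} + \frac{6}{59} = \frac{20733}{236}$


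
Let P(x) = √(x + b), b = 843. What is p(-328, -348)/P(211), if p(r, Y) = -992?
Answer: -16*√1054/17 ≈ -30.556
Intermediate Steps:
P(x) = √(843 + x) (P(x) = √(x + 843) = √(843 + x))
p(-328, -348)/P(211) = -992/√(843 + 211) = -992*√1054/1054 = -16*√1054/17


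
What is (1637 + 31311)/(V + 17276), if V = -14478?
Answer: 16474/1399 ≈ 11.776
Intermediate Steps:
(1637 + 31311)/(V + 17276) = (1637 + 31311)/(-14478 + 17276) = 32948/2798 = 32948*(1/2798) = 16474/1399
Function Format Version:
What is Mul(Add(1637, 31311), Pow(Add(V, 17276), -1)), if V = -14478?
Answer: Rational(16474, 1399) ≈ 11.776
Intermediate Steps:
Mul(Add(1637, 31311), Pow(Add(V, 17276), -1)) = Mul(Add(1637, 31311), Pow(Add(-14478, 17276), -1)) = Mul(32948, Pow(2798, -1)) = Mul(32948, Rational(1, 2798)) = Rational(16474, 1399)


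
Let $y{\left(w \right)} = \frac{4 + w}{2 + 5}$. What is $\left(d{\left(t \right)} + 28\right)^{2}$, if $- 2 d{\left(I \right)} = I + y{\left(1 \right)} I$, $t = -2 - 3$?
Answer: $\frac{51076}{49} \approx 1042.4$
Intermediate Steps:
$y{\left(w \right)} = \frac{4}{7} + \frac{w}{7}$ ($y{\left(w \right)} = \frac{4 + w}{7} = \left(4 + w\right) \frac{1}{7} = \frac{4}{7} + \frac{w}{7}$)
$t = -5$ ($t = -2 - 3 = -5$)
$d{\left(I \right)} = - \frac{6 I}{7}$ ($d{\left(I \right)} = - \frac{I + \left(\frac{4}{7} + \frac{1}{7} \cdot 1\right) I}{2} = - \frac{I + \left(\frac{4}{7} + \frac{1}{7}\right) I}{2} = - \frac{I + \frac{5 I}{7}}{2} = - \frac{\frac{12}{7} I}{2} = - \frac{6 I}{7}$)
$\left(d{\left(t \right)} + 28\right)^{2} = \left(\left(- \frac{6}{7}\right) \left(-5\right) + 28\right)^{2} = \left(\frac{30}{7} + 28\right)^{2} = \left(\frac{226}{7}\right)^{2} = \frac{51076}{49}$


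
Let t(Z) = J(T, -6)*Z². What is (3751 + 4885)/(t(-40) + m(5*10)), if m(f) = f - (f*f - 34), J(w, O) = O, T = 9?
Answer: -2159/3004 ≈ -0.71871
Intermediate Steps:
t(Z) = -6*Z²
m(f) = 34 + f - f² (m(f) = f - (f² - 34) = f - (-34 + f²) = f + (34 - f²) = 34 + f - f²)
(3751 + 4885)/(t(-40) + m(5*10)) = (3751 + 4885)/(-6*(-40)² + (34 + 5*10 - (5*10)²)) = 8636/(-6*1600 + (34 + 50 - 1*50²)) = 8636/(-9600 + (34 + 50 - 1*2500)) = 8636/(-9600 + (34 + 50 - 2500)) = 8636/(-9600 - 2416) = 8636/(-12016) = 8636*(-1/12016) = -2159/3004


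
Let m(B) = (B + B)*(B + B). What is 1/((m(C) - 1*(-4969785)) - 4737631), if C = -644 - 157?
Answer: 1/2798558 ≈ 3.5733e-7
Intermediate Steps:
C = -801
m(B) = 4*B² (m(B) = (2*B)*(2*B) = 4*B²)
1/((m(C) - 1*(-4969785)) - 4737631) = 1/((4*(-801)² - 1*(-4969785)) - 4737631) = 1/((4*641601 + 4969785) - 4737631) = 1/((2566404 + 4969785) - 4737631) = 1/(7536189 - 4737631) = 1/2798558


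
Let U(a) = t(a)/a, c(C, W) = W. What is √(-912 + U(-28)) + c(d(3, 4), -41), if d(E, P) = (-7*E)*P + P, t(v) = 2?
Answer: -41 + 113*I*√14/14 ≈ -41.0 + 30.201*I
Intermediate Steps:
d(E, P) = P - 7*E*P (d(E, P) = -7*E*P + P = P - 7*E*P)
U(a) = 2/a
√(-912 + U(-28)) + c(d(3, 4), -41) = √(-912 + 2/(-28)) - 41 = √(-912 + 2*(-1/28)) - 41 = √(-912 - 1/14) - 41 = √(-12769/14) - 41 = 113*I*√14/14 - 41 = -41 + 113*I*√14/14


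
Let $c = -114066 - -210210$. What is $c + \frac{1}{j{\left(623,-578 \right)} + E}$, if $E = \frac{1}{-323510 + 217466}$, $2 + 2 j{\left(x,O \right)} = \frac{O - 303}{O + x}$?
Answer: $\frac{1649970684876}{17161469} \approx 96144.0$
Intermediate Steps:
$j{\left(x,O \right)} = -1 + \frac{-303 + O}{2 \left(O + x\right)}$ ($j{\left(x,O \right)} = -1 + \frac{\left(O - 303\right) \frac{1}{O + x}}{2} = -1 + \frac{\left(-303 + O\right) \frac{1}{O + x}}{2} = -1 + \frac{\frac{1}{O + x} \left(-303 + O\right)}{2} = -1 + \frac{-303 + O}{2 \left(O + x\right)}$)
$c = 96144$ ($c = -114066 + 210210 = 96144$)
$E = - \frac{1}{106044}$ ($E = \frac{1}{-106044} = - \frac{1}{106044} \approx -9.43 \cdot 10^{-6}$)
$c + \frac{1}{j{\left(623,-578 \right)} + E} = 96144 + \frac{1}{\frac{- \frac{303}{2} - 623 - -289}{-578 + 623} - \frac{1}{106044}} = 96144 + \frac{1}{\frac{- \frac{303}{2} - 623 + 289}{45} - \frac{1}{106044}} = 96144 + \frac{1}{\frac{1}{45} \left(- \frac{971}{2}\right) - \frac{1}{106044}} = 96144 + \frac{1}{- \frac{971}{90} - \frac{1}{106044}} = 96144 + \frac{1}{- \frac{17161469}{1590660}} = 96144 - \frac{1590660}{17161469} = \frac{1649970684876}{17161469}$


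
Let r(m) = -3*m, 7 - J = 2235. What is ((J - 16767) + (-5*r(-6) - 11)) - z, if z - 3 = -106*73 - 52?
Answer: -11309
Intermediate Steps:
J = -2228 (J = 7 - 1*2235 = 7 - 2235 = -2228)
z = -7787 (z = 3 + (-106*73 - 52) = 3 + (-7738 - 52) = 3 - 7790 = -7787)
((J - 16767) + (-5*r(-6) - 11)) - z = ((-2228 - 16767) + (-(-15)*(-6) - 11)) - 1*(-7787) = (-18995 + (-5*18 - 11)) + 7787 = (-18995 + (-90 - 11)) + 7787 = (-18995 - 101) + 7787 = -19096 + 7787 = -11309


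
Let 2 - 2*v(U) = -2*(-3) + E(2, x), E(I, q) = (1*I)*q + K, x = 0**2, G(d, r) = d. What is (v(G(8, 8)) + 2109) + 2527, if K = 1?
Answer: 9267/2 ≈ 4633.5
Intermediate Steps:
x = 0
E(I, q) = 1 + I*q (E(I, q) = (1*I)*q + 1 = I*q + 1 = 1 + I*q)
v(U) = -5/2 (v(U) = 1 - (-2*(-3) + (1 + 2*0))/2 = 1 - (6 + (1 + 0))/2 = 1 - (6 + 1)/2 = 1 - 1/2*7 = 1 - 7/2 = -5/2)
(v(G(8, 8)) + 2109) + 2527 = (-5/2 + 2109) + 2527 = 4213/2 + 2527 = 9267/2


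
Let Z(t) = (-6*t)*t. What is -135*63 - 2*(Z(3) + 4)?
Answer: -8405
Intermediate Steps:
Z(t) = -6*t**2 (Z(t) = (-6*t)*t = -6*t**2)
-135*63 - 2*(Z(3) + 4) = -135*63 - 2*(-6*3**2 + 4) = -8505 - 2*(-6*9 + 4) = -8505 - 2*(-54 + 4) = -8505 - 2*(-50) = -8505 + 100 = -8405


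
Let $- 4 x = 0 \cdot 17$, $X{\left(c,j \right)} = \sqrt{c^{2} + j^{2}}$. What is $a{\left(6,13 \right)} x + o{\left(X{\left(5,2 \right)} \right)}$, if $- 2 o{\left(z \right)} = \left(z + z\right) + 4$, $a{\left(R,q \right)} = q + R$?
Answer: $-2 - \sqrt{29} \approx -7.3852$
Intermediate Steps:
$a{\left(R,q \right)} = R + q$
$o{\left(z \right)} = -2 - z$ ($o{\left(z \right)} = - \frac{\left(z + z\right) + 4}{2} = - \frac{2 z + 4}{2} = - \frac{4 + 2 z}{2} = -2 - z$)
$x = 0$ ($x = - \frac{0 \cdot 17}{4} = \left(- \frac{1}{4}\right) 0 = 0$)
$a{\left(6,13 \right)} x + o{\left(X{\left(5,2 \right)} \right)} = \left(6 + 13\right) 0 - \left(2 + \sqrt{5^{2} + 2^{2}}\right) = 19 \cdot 0 - \left(2 + \sqrt{25 + 4}\right) = 0 - \left(2 + \sqrt{29}\right) = -2 - \sqrt{29}$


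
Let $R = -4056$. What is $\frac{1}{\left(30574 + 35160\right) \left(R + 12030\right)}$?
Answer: $\frac{1}{524162916} \approx 1.9078 \cdot 10^{-9}$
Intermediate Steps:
$\frac{1}{\left(30574 + 35160\right) \left(R + 12030\right)} = \frac{1}{\left(30574 + 35160\right) \left(-4056 + 12030\right)} = \frac{1}{65734 \cdot 7974} = \frac{1}{524162916}$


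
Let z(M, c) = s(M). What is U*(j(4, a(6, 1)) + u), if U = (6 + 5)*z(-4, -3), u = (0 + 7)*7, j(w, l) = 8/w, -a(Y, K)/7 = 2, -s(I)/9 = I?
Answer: 20196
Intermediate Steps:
s(I) = -9*I
z(M, c) = -9*M
a(Y, K) = -14 (a(Y, K) = -7*2 = -14)
u = 49 (u = 7*7 = 49)
U = 396 (U = (6 + 5)*(-9*(-4)) = 11*36 = 396)
U*(j(4, a(6, 1)) + u) = 396*(8/4 + 49) = 396*(8*(1/4) + 49) = 396*(2 + 49) = 396*51 = 20196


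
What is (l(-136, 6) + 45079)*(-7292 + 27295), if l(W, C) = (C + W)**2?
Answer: 1239765937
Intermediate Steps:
(l(-136, 6) + 45079)*(-7292 + 27295) = ((6 - 136)**2 + 45079)*(-7292 + 27295) = ((-130)**2 + 45079)*20003 = (16900 + 45079)*20003 = 61979*20003 = 1239765937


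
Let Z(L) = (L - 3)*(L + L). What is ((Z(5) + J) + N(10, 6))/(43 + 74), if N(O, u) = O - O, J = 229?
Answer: 83/39 ≈ 2.1282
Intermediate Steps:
N(O, u) = 0
Z(L) = 2*L*(-3 + L) (Z(L) = (-3 + L)*(2*L) = 2*L*(-3 + L))
((Z(5) + J) + N(10, 6))/(43 + 74) = ((2*5*(-3 + 5) + 229) + 0)/(43 + 74) = ((2*5*2 + 229) + 0)/117 = ((20 + 229) + 0)*(1/117) = (249 + 0)*(1/117) = 249*(1/117) = 83/39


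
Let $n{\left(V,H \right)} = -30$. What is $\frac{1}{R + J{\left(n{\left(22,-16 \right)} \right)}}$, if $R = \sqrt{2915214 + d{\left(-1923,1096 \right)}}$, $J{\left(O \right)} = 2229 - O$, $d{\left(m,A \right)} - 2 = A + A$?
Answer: $\frac{2259}{2185673} - \frac{4 \sqrt{182338}}{2185673} \approx 0.00025208$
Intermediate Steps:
$d{\left(m,A \right)} = 2 + 2 A$ ($d{\left(m,A \right)} = 2 + \left(A + A\right) = 2 + 2 A$)
$R = 4 \sqrt{182338}$ ($R = \sqrt{2915214 + \left(2 + 2 \cdot 1096\right)} = \sqrt{2915214 + \left(2 + 2192\right)} = \sqrt{2915214 + 2194} = \sqrt{2917408} = 4 \sqrt{182338} \approx 1708.0$)
$\frac{1}{R + J{\left(n{\left(22,-16 \right)} \right)}} = \frac{1}{4 \sqrt{182338} + \left(2229 - -30\right)} = \frac{1}{4 \sqrt{182338} + \left(2229 + 30\right)} = \frac{1}{4 \sqrt{182338} + 2259} = \frac{1}{2259 + 4 \sqrt{182338}}$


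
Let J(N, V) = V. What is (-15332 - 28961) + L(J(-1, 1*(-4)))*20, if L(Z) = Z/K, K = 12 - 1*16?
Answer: -44273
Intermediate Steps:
K = -4 (K = 12 - 16 = -4)
L(Z) = -Z/4 (L(Z) = Z/(-4) = Z*(-1/4) = -Z/4)
(-15332 - 28961) + L(J(-1, 1*(-4)))*20 = (-15332 - 28961) - (-4)/4*20 = -44293 - 1/4*(-4)*20 = -44293 + 1*20 = -44293 + 20 = -44273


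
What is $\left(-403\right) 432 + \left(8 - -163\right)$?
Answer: $-173925$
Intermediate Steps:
$\left(-403\right) 432 + \left(8 - -163\right) = -174096 + \left(8 + 163\right) = -174096 + 171 = -173925$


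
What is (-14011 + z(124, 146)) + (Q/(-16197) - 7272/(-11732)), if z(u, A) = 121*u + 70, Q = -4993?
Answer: 50542757078/47505801 ≈ 1063.9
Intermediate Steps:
z(u, A) = 70 + 121*u
(-14011 + z(124, 146)) + (Q/(-16197) - 7272/(-11732)) = (-14011 + (70 + 121*124)) + (-4993/(-16197) - 7272/(-11732)) = (-14011 + (70 + 15004)) + (-4993*(-1/16197) - 7272*(-1/11732)) = (-14011 + 15074) + (4993/16197 + 1818/2933) = 1063 + 44090615/47505801 = 50542757078/47505801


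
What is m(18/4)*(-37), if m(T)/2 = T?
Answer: -333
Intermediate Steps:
m(T) = 2*T
m(18/4)*(-37) = (2*(18/4))*(-37) = (2*(18*(¼)))*(-37) = (2*(9/2))*(-37) = 9*(-37) = -333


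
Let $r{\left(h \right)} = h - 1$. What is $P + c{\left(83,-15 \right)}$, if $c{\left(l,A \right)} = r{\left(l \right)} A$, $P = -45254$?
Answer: $-46484$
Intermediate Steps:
$r{\left(h \right)} = -1 + h$
$c{\left(l,A \right)} = A \left(-1 + l\right)$ ($c{\left(l,A \right)} = \left(-1 + l\right) A = A \left(-1 + l\right)$)
$P + c{\left(83,-15 \right)} = -45254 - 15 \left(-1 + 83\right) = -45254 - 1230 = -46484$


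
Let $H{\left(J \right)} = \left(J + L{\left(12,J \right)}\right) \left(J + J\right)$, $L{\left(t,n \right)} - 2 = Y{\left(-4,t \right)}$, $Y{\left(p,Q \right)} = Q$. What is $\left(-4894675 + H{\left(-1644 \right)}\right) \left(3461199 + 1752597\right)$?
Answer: $2423189897940$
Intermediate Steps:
$L{\left(t,n \right)} = 2 + t$
$H{\left(J \right)} = 2 J \left(14 + J\right)$ ($H{\left(J \right)} = \left(J + \left(2 + 12\right)\right) \left(J + J\right) = \left(J + 14\right) 2 J = \left(14 + J\right) 2 J = 2 J \left(14 + J\right)$)
$\left(-4894675 + H{\left(-1644 \right)}\right) \left(3461199 + 1752597\right) = \left(-4894675 + 2 \left(-1644\right) \left(14 - 1644\right)\right) \left(3461199 + 1752597\right) = \left(-4894675 + 2 \left(-1644\right) \left(-1630\right)\right) 5213796 = \left(-4894675 + 5359440\right) 5213796 = 464765 \cdot 5213796 = 2423189897940$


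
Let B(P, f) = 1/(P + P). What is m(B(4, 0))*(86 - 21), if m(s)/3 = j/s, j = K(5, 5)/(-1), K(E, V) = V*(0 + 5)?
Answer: -39000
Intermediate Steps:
K(E, V) = 5*V (K(E, V) = V*5 = 5*V)
B(P, f) = 1/(2*P)
j = -25 (j = (5*5)/(-1) = 25*(-1) = -25)
m(s) = -75/s (m(s) = 3*(-25/s) = -75/s)
m(B(4, 0))*(86 - 21) = (-75/((½)/4))*(86 - 21) = -75/((½)*(¼))*65 = -75/⅛*65 = -75*8*65 = -600*65 = -39000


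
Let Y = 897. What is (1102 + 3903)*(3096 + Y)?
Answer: 19984965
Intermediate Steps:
(1102 + 3903)*(3096 + Y) = (1102 + 3903)*(3096 + 897) = 5005*3993 = 19984965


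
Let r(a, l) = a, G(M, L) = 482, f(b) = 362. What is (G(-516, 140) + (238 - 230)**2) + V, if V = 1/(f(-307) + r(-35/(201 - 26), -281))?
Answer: 987719/1809 ≈ 546.00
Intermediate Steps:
V = 5/1809 (V = 1/(362 - 35/(201 - 26)) = 1/(362 - 35/175) = 1/(362 - 35*1/175) = 1/(362 - 1/5) = 1/(1809/5) = 5/1809 ≈ 0.0027640)
(G(-516, 140) + (238 - 230)**2) + V = (482 + (238 - 230)**2) + 5/1809 = (482 + 8**2) + 5/1809 = (482 + 64) + 5/1809 = 546 + 5/1809 = 987719/1809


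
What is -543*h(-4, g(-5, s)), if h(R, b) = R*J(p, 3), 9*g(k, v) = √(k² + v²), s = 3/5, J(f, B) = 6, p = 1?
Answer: 13032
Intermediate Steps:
s = ⅗ (s = 3*(⅕) = ⅗ ≈ 0.60000)
g(k, v) = √(k² + v²)/9
h(R, b) = 6*R (h(R, b) = R*6 = 6*R)
-543*h(-4, g(-5, s)) = -3258*(-4) = -543*(-24) = 13032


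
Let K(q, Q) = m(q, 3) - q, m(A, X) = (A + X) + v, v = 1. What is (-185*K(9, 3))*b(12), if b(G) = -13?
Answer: 9620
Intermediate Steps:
m(A, X) = 1 + A + X (m(A, X) = (A + X) + 1 = 1 + A + X)
K(q, Q) = 4 (K(q, Q) = (1 + q + 3) - q = (4 + q) - q = 4)
(-185*K(9, 3))*b(12) = -185*4*(-13) = -740*(-13) = 9620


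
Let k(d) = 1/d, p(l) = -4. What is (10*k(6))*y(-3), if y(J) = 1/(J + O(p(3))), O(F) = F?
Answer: -5/21 ≈ -0.23810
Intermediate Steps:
y(J) = 1/(-4 + J) (y(J) = 1/(J - 4) = 1/(-4 + J))
(10*k(6))*y(-3) = (10/6)/(-4 - 3) = (10*(⅙))/(-7) = (5/3)*(-⅐) = -5/21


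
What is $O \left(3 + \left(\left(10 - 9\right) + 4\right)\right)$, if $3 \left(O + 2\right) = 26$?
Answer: $\frac{160}{3} \approx 53.333$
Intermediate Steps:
$O = \frac{20}{3}$ ($O = -2 + \frac{1}{3} \cdot 26 = -2 + \frac{26}{3} = \frac{20}{3} \approx 6.6667$)
$O \left(3 + \left(\left(10 - 9\right) + 4\right)\right) = \frac{20 \left(3 + \left(\left(10 - 9\right) + 4\right)\right)}{3} = \frac{20 \left(3 + \left(1 + 4\right)\right)}{3} = \frac{20 \left(3 + 5\right)}{3} = \frac{20}{3} \cdot 8 = \frac{160}{3}$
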